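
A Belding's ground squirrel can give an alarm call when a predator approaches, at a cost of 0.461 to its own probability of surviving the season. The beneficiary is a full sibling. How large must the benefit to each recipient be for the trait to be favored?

r to a full sibling = 0.5 (full sibs share both parents — two paths of length 2: r = 2·(1/2)^2 = 1/2).
Hamilton's rule with n recipients of equal r: n·r·B > C, so B > C/(n·r) = 0.461/(1·0.5) = 0.922.

0.922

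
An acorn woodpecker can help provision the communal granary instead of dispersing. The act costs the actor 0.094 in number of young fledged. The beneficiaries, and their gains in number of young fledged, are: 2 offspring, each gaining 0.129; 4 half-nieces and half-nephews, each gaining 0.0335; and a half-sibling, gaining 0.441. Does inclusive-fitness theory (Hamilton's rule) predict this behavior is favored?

Hamilton's rule: the trait is favored when the sum of r·B over every recipient exceeds the actor's cost C.
r to an offspring = 0.5 (one parent–offspring link: r = (1/2)^1 = 1/2).
r to a half-niece or half-nephew = 1/8 (half-aunt/uncle↔niece/nephew: one path of length 3: r = (1/2)^3 = 1/8).
r to a half-sibling = 0.25 (half-sibs share one parent — one path of length 2: r = (1/2)^2 = 1/4).
Summing one r·B term per recipient: 2·0.5·0.129 + 4·0.125·0.0335 + 1·0.25·0.441 = 0.256.
0.256 > 0.094: the indirect benefit exceeds the cost.

Yes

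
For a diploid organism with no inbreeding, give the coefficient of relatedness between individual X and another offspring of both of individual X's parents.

Each parent–offspring link contributes a factor of 1/2, and independent paths through distinct common ancestors add.
Full sibs share both parents — two paths of length 2: r = 2·(1/2)^2 = 1/2.

0.5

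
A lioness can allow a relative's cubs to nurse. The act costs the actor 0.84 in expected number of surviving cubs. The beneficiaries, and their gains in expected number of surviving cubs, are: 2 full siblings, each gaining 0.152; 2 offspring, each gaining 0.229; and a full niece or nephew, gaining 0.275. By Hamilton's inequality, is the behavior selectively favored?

No

Hamilton's rule: the trait is favored when the sum of r·B over every recipient exceeds the actor's cost C.
r to a full sibling = 1/2 (full sibs share both parents — two paths of length 2: r = 2·(1/2)^2 = 1/2).
r to an offspring = 0.5 (one parent–offspring link: r = (1/2)^1 = 1/2).
r to a full niece or nephew = 1/4 (full aunt/uncle↔niece/nephew: two paths of length 3 through the shared grandparent pair: r = 2·(1/2)^3 = 1/4).
Summing one r·B term per recipient: 2·0.5·0.152 + 2·0.5·0.229 + 1·0.25·0.275 = 0.44975.
0.44975 < 0.84: the indirect benefit is less than the cost.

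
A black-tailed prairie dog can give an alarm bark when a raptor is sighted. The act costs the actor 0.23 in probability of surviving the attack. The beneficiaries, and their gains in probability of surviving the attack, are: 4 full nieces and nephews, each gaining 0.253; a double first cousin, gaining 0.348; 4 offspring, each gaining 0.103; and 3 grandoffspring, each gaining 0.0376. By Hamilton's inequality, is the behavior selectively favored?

Hamilton's rule: the trait is favored when the sum of r·B over every recipient exceeds the actor's cost C.
r to a full niece or nephew = 1/4 (full aunt/uncle↔niece/nephew: two paths of length 3 through the shared grandparent pair: r = 2·(1/2)^3 = 1/4).
r to a double first cousin = 1/4 (double first cousins share both grandparent pairs — four paths of length 4: r = 4·(1/2)^4 = 1/4).
r to an offspring = 1/2 (one parent–offspring link: r = (1/2)^1 = 1/2).
r to a grandoffspring = 1/4 (two parent–offspring links: r = (1/2)^2 = 1/4).
Summing one r·B term per recipient: 4·0.25·0.253 + 1·0.25·0.348 + 4·0.5·0.103 + 3·0.25·0.0376 = 0.5742.
0.5742 > 0.23: the indirect benefit exceeds the cost.

Yes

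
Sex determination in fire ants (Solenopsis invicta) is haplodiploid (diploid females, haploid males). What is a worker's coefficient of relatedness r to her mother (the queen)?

One meiotic link between diploid queen and diploid daughter: r = 1/2.

0.5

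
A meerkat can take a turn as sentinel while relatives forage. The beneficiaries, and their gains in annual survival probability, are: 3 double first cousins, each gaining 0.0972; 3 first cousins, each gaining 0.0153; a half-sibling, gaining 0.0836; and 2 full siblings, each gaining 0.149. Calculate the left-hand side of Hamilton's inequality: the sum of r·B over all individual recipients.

r to a double first cousin = 1/4 (double first cousins share both grandparent pairs — four paths of length 4: r = 4·(1/2)^4 = 1/4).
r to a first cousin = 1/8 (first cousins share one grandparent pair — two paths of length 4: r = 2·(1/2)^4 = 1/8).
r to a half-sibling = 0.25 (half-sibs share one parent — one path of length 2: r = (1/2)^2 = 1/4).
r to a full sibling = 0.5 (full sibs share both parents — two paths of length 2: r = 2·(1/2)^2 = 1/2).
Summing one r·B term per recipient: 3·0.25·0.0972 + 3·0.125·0.0153 + 1·0.25·0.0836 + 2·0.5·0.149 = 0.2485375.

0.2485375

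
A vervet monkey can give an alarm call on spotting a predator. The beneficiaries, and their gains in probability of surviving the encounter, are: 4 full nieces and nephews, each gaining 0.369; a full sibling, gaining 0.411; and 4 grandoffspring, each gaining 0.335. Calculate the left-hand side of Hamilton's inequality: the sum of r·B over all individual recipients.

r to a full niece or nephew = 0.25 (full aunt/uncle↔niece/nephew: two paths of length 3 through the shared grandparent pair: r = 2·(1/2)^3 = 1/4).
r to a full sibling = 0.5 (full sibs share both parents — two paths of length 2: r = 2·(1/2)^2 = 1/2).
r to a grandoffspring = 0.25 (two parent–offspring links: r = (1/2)^2 = 1/4).
Summing one r·B term per recipient: 4·0.25·0.369 + 1·0.5·0.411 + 4·0.25·0.335 = 0.9095.

0.9095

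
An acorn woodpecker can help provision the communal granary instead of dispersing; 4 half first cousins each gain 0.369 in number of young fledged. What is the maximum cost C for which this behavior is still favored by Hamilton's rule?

0.09225

r to a half first cousin = 1/16 (half first cousins share one grandparent — one path of length 4: r = (1/2)^4 = 1/16).
Hamilton's rule: n·r·B > C, so the trait is favored while C < n·r·B = 4·0.0625·0.369 = 0.09225.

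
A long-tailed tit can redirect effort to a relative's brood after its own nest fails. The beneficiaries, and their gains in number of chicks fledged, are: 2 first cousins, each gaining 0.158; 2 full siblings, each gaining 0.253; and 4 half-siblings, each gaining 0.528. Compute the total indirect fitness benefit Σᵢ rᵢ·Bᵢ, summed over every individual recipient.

r to a first cousin = 1/8 (first cousins share one grandparent pair — two paths of length 4: r = 2·(1/2)^4 = 1/8).
r to a full sibling = 0.5 (full sibs share both parents — two paths of length 2: r = 2·(1/2)^2 = 1/2).
r to a half-sibling = 1/4 (half-sibs share one parent — one path of length 2: r = (1/2)^2 = 1/4).
Summing one r·B term per recipient: 2·0.125·0.158 + 2·0.5·0.253 + 4·0.25·0.528 = 0.8205.

0.8205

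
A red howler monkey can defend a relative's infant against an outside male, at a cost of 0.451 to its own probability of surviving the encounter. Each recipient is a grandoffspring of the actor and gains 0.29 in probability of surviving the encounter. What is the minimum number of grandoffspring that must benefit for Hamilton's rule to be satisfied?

7

r to a grandoffspring = 0.25 (two parent–offspring links: r = (1/2)^2 = 1/4).
Hamilton's rule: n·r·B > C  ⇒  n > C/(r·B) = 0.451/(0.25·0.29) = 6.221.
The smallest integer exceeding 6.221 is 7.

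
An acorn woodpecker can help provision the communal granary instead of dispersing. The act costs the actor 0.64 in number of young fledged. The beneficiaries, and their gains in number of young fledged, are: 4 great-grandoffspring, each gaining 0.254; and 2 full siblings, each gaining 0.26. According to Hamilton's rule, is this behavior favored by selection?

No

Hamilton's rule: the trait is favored when the sum of r·B over every recipient exceeds the actor's cost C.
r to a great-grandoffspring = 0.125 (three parent–offspring links: r = (1/2)^3 = 1/8).
r to a full sibling = 1/2 (full sibs share both parents — two paths of length 2: r = 2·(1/2)^2 = 1/2).
Summing one r·B term per recipient: 4·0.125·0.254 + 2·0.5·0.26 = 0.387.
0.387 < 0.64: the indirect benefit is less than the cost.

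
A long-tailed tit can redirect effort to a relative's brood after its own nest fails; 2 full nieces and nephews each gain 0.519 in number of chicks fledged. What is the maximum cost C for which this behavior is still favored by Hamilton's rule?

r to a full niece or nephew = 1/4 (full aunt/uncle↔niece/nephew: two paths of length 3 through the shared grandparent pair: r = 2·(1/2)^3 = 1/4).
Hamilton's rule: n·r·B > C, so the trait is favored while C < n·r·B = 2·0.25·0.519 = 0.2595.

0.2595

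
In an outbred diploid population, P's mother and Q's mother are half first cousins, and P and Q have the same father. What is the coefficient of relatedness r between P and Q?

Independent pedigree routes through distinct common ancestors add.
P and Q are related in two ways: half second cousins through their mothers (r = 1/64) and half-sibs through their shared father (r = 1/4).
r = 1/64 + 1/4 = 17/64 = 0.265625.

0.265625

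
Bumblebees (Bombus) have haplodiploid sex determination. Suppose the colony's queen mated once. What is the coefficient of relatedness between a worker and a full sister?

Haplodiploid full sisters inherit their father's entire haploid genome identically (contributing 1/2) and on average half of their mother's contribution (1/2 · 1/2 = 1/4); r = 1/2 + 1/4 = 3/4.

0.75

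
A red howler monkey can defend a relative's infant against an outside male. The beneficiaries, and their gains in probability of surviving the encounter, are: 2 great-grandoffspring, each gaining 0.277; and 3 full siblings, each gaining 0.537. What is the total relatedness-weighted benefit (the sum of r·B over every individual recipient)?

0.87475

r to a great-grandoffspring = 0.125 (three parent–offspring links: r = (1/2)^3 = 1/8).
r to a full sibling = 1/2 (full sibs share both parents — two paths of length 2: r = 2·(1/2)^2 = 1/2).
Summing one r·B term per recipient: 2·0.125·0.277 + 3·0.5·0.537 = 0.87475.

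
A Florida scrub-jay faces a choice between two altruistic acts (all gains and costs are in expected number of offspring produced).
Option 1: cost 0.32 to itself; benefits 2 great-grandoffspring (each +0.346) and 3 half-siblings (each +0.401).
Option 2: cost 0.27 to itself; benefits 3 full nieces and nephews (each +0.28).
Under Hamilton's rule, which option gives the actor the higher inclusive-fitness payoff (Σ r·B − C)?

Option 1: r to a great-grandoffspring = 0.125.
Option 1: r to a half-sibling = 0.25.
Option 1: Σ r·B − C = (2·0.125·0.346 + 3·0.25·0.401) − 0.32 = 0.06725.
Option 2: r to a full niece or nephew = 0.25.
Option 2: Σ r·B − C = (3·0.25·0.28) − 0.27 = -0.06.
Option 1 has the higher net inclusive-fitness payoff.

Option 1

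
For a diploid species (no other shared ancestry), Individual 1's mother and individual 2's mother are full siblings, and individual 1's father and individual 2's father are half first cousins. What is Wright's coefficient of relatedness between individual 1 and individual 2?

Wright's path rule: contributions from independent ancestry routes add.
Individual 1 and individual 2 are related in two ways: first cousins through their mothers (r = 1/8) and half second cousins through their fathers (r = 1/64).
r = 1/8 + 1/64 = 9/64 = 0.140625.

0.140625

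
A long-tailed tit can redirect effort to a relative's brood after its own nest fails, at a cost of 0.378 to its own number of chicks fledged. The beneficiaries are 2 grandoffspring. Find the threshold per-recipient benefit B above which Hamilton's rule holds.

r to a grandoffspring = 0.25 (two parent–offspring links: r = (1/2)^2 = 1/4).
Hamilton's rule with n recipients of equal r: n·r·B > C, so B > C/(n·r) = 0.378/(2·0.25) = 0.756.

0.756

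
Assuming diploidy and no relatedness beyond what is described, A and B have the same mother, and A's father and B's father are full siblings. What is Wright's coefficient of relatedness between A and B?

0.375

Relatedness sums over independent paths through distinct common ancestors.
A and B are related in two ways: half-sibs through their shared mother (r = 1/4) and first cousins through their fathers (r = 1/8).
r = 1/4 + 1/8 = 0.375.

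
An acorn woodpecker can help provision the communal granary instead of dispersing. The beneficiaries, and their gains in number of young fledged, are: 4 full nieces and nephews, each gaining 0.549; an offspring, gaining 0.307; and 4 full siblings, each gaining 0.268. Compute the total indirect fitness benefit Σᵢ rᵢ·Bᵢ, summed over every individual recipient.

1.2385

r to a full niece or nephew = 1/4 (full aunt/uncle↔niece/nephew: two paths of length 3 through the shared grandparent pair: r = 2·(1/2)^3 = 1/4).
r to an offspring = 1/2 (one parent–offspring link: r = (1/2)^1 = 1/2).
r to a full sibling = 1/2 (full sibs share both parents — two paths of length 2: r = 2·(1/2)^2 = 1/2).
Summing one r·B term per recipient: 4·0.25·0.549 + 1·0.5·0.307 + 4·0.5·0.268 = 1.2385.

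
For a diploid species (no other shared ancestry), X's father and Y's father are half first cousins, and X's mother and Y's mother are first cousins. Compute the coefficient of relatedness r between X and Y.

0.046875

Relatedness sums over independent paths through distinct common ancestors.
X and Y are related in two ways: half second cousins through their fathers (r = 1/64) and second cousins through their mothers (r = 1/32).
r = 1/64 + 1/32 = 0.046875.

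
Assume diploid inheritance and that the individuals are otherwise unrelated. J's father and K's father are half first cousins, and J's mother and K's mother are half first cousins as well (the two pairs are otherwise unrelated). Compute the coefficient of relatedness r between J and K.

Independent pedigree routes through distinct common ancestors add.
J and K are related in two ways: half second cousins through their fathers (r = 1/64) and half second cousins through their mothers (r = 1/64).
r = 1/64 + 1/64 = 1/32 = 0.03125.

0.03125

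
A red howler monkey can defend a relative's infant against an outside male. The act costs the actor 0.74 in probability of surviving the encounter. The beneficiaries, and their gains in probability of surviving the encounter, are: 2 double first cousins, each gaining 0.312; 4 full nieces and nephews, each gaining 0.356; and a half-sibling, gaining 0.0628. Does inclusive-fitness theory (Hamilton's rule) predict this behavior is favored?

No

Hamilton's rule: the trait is favored when the sum of r·B over every recipient exceeds the actor's cost C.
r to a double first cousin = 1/4 (double first cousins share both grandparent pairs — four paths of length 4: r = 4·(1/2)^4 = 1/4).
r to a full niece or nephew = 1/4 (full aunt/uncle↔niece/nephew: two paths of length 3 through the shared grandparent pair: r = 2·(1/2)^3 = 1/4).
r to a half-sibling = 0.25 (half-sibs share one parent — one path of length 2: r = (1/2)^2 = 1/4).
Summing one r·B term per recipient: 2·0.25·0.312 + 4·0.25·0.356 + 1·0.25·0.0628 = 0.5277.
0.5277 < 0.74: the indirect benefit is less than the cost.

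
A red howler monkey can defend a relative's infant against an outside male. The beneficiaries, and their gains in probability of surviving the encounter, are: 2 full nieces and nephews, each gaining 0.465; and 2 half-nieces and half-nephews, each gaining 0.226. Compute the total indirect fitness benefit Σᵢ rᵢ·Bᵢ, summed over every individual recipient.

r to a full niece or nephew = 1/4 (full aunt/uncle↔niece/nephew: two paths of length 3 through the shared grandparent pair: r = 2·(1/2)^3 = 1/4).
r to a half-niece or half-nephew = 0.125 (half-aunt/uncle↔niece/nephew: one path of length 3: r = (1/2)^3 = 1/8).
Summing one r·B term per recipient: 2·0.25·0.465 + 2·0.125·0.226 = 0.289.

0.289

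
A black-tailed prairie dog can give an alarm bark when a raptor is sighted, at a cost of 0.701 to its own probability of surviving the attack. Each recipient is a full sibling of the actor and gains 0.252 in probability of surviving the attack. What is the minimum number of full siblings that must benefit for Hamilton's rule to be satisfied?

6

r to a full sibling = 1/2 (full sibs share both parents — two paths of length 2: r = 2·(1/2)^2 = 1/2).
Hamilton's rule: n·r·B > C  ⇒  n > C/(r·B) = 0.701/(0.5·0.252) = 5.563.
The smallest integer exceeding 5.563 is 6.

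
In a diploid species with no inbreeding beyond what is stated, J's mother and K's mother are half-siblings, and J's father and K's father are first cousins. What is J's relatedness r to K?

0.09375

Relatedness sums over independent paths through distinct common ancestors.
J and K are related in two ways: half first cousins through their mothers (r = 1/16) and second cousins through their fathers (r = 1/32).
r = 1/16 + 1/32 = 0.09375.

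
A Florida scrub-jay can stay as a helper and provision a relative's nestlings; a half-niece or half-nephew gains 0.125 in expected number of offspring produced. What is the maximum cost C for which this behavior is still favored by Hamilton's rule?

r to a half-niece or half-nephew = 1/8 (half-aunt/uncle↔niece/nephew: one path of length 3: r = (1/2)^3 = 1/8).
Hamilton's rule: n·r·B > C, so the trait is favored while C < n·r·B = 1·0.125·0.125 = 0.015625.

0.015625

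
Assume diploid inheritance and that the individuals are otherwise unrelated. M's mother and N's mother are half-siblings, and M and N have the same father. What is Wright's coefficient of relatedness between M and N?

0.3125

Relatedness sums over independent paths through distinct common ancestors.
M and N are related in two ways: half first cousins through their mothers (r = 1/16) and half-sibs through their shared father (r = 1/4).
r = 1/16 + 1/4 = 5/16 = 0.3125.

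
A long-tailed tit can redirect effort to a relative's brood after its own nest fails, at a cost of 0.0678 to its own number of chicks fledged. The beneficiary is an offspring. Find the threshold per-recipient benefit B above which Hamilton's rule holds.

0.1356

r to an offspring = 0.5 (one parent–offspring link: r = (1/2)^1 = 1/2).
Hamilton's rule with n recipients of equal r: n·r·B > C, so B > C/(n·r) = 0.0678/(1·0.5) = 0.1356.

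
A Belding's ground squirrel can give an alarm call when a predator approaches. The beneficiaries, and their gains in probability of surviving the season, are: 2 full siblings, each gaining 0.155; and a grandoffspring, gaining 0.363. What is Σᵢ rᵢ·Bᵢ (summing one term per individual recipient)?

r to a full sibling = 1/2 (full sibs share both parents — two paths of length 2: r = 2·(1/2)^2 = 1/2).
r to a grandoffspring = 0.25 (two parent–offspring links: r = (1/2)^2 = 1/4).
Summing one r·B term per recipient: 2·0.5·0.155 + 1·0.25·0.363 = 0.24575.

0.24575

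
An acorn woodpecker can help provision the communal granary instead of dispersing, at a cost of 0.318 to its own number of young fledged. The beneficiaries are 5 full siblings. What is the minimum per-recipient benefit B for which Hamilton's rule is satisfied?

0.1272

r to a full sibling = 0.5 (full sibs share both parents — two paths of length 2: r = 2·(1/2)^2 = 1/2).
Hamilton's rule with n recipients of equal r: n·r·B > C, so B > C/(n·r) = 0.318/(5·0.5) = 0.1272.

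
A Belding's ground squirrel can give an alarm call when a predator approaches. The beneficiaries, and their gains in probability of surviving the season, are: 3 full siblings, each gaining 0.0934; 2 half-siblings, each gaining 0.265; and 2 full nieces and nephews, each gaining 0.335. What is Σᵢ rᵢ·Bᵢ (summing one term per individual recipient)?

0.4401

r to a full sibling = 1/2 (full sibs share both parents — two paths of length 2: r = 2·(1/2)^2 = 1/2).
r to a half-sibling = 0.25 (half-sibs share one parent — one path of length 2: r = (1/2)^2 = 1/4).
r to a full niece or nephew = 0.25 (full aunt/uncle↔niece/nephew: two paths of length 3 through the shared grandparent pair: r = 2·(1/2)^3 = 1/4).
Summing one r·B term per recipient: 3·0.5·0.0934 + 2·0.25·0.265 + 2·0.25·0.335 = 0.4401.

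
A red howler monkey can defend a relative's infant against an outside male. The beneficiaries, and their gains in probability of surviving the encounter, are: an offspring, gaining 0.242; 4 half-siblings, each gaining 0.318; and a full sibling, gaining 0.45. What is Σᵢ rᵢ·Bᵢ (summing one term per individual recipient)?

0.664

r to an offspring = 0.5 (one parent–offspring link: r = (1/2)^1 = 1/2).
r to a half-sibling = 1/4 (half-sibs share one parent — one path of length 2: r = (1/2)^2 = 1/4).
r to a full sibling = 1/2 (full sibs share both parents — two paths of length 2: r = 2·(1/2)^2 = 1/2).
Summing one r·B term per recipient: 1·0.5·0.242 + 4·0.25·0.318 + 1·0.5·0.45 = 0.664.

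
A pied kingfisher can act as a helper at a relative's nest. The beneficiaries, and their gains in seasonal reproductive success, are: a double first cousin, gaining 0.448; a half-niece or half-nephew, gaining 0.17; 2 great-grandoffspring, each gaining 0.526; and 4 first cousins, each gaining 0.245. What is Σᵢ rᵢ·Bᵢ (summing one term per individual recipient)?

r to a double first cousin = 0.25 (double first cousins share both grandparent pairs — four paths of length 4: r = 4·(1/2)^4 = 1/4).
r to a half-niece or half-nephew = 1/8 (half-aunt/uncle↔niece/nephew: one path of length 3: r = (1/2)^3 = 1/8).
r to a great-grandoffspring = 0.125 (three parent–offspring links: r = (1/2)^3 = 1/8).
r to a first cousin = 0.125 (first cousins share one grandparent pair — two paths of length 4: r = 2·(1/2)^4 = 1/8).
Summing one r·B term per recipient: 1·0.25·0.448 + 1·0.125·0.17 + 2·0.125·0.526 + 4·0.125·0.245 = 0.38725.

0.38725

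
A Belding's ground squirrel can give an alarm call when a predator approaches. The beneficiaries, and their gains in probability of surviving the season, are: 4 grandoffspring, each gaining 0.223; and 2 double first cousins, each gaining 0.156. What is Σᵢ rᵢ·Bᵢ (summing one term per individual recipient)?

0.301

r to a grandoffspring = 0.25 (two parent–offspring links: r = (1/2)^2 = 1/4).
r to a double first cousin = 1/4 (double first cousins share both grandparent pairs — four paths of length 4: r = 4·(1/2)^4 = 1/4).
Summing one r·B term per recipient: 4·0.25·0.223 + 2·0.25·0.156 = 0.301.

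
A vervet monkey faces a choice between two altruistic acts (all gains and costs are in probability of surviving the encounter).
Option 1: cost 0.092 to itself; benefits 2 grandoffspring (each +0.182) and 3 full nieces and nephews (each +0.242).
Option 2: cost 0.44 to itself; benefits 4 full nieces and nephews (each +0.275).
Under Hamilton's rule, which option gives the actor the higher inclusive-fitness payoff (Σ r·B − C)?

Option 1

Option 1: r to a grandoffspring = 0.25.
Option 1: r to a full niece or nephew = 0.25.
Option 1: Σ r·B − C = (2·0.25·0.182 + 3·0.25·0.242) − 0.092 = 0.1805.
Option 2: r to a full niece or nephew = 0.25.
Option 2: Σ r·B − C = (4·0.25·0.275) − 0.44 = -0.165.
Option 1 has the higher net inclusive-fitness payoff.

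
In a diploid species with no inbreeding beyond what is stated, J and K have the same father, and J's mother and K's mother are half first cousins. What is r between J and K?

0.265625

Wright's path rule: contributions from independent ancestry routes add.
J and K are related in two ways: half-sibs through their shared father (r = 1/4) and half second cousins through their mothers (r = 1/64).
r = 1/4 + 1/64 = 0.265625.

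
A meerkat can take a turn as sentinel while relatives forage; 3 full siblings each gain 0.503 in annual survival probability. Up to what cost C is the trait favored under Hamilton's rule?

0.7545

r to a full sibling = 0.5 (full sibs share both parents — two paths of length 2: r = 2·(1/2)^2 = 1/2).
Hamilton's rule: n·r·B > C, so the trait is favored while C < n·r·B = 3·0.5·0.503 = 0.7545.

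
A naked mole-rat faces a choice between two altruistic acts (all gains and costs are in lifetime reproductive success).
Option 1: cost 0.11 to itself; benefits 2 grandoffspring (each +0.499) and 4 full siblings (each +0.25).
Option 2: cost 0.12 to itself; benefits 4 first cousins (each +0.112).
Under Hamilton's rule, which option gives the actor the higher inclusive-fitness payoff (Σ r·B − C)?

Option 1

Option 1: r to a grandoffspring = 0.25.
Option 1: r to a full sibling = 0.5.
Option 1: Σ r·B − C = (2·0.25·0.499 + 4·0.5·0.25) − 0.11 = 0.6395.
Option 2: r to a first cousin = 0.125.
Option 2: Σ r·B − C = (4·0.125·0.112) − 0.12 = -0.064.
Option 1 has the higher net inclusive-fitness payoff.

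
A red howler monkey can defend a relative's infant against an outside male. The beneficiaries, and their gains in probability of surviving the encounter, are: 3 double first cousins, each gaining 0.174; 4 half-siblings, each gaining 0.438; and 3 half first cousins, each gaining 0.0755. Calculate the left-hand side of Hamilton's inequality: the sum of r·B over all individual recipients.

r to a double first cousin = 1/4 (double first cousins share both grandparent pairs — four paths of length 4: r = 4·(1/2)^4 = 1/4).
r to a half-sibling = 0.25 (half-sibs share one parent — one path of length 2: r = (1/2)^2 = 1/4).
r to a half first cousin = 1/16 (half first cousins share one grandparent — one path of length 4: r = (1/2)^4 = 1/16).
Summing one r·B term per recipient: 3·0.25·0.174 + 4·0.25·0.438 + 3·0.0625·0.0755 = 0.58265625.

0.58265625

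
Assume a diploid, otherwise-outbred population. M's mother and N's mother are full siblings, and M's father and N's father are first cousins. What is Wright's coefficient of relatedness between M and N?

0.15625

With two independent routes of shared ancestry, r is the sum of the two contributions.
M and N are related in two ways: first cousins through their mothers (r = 1/8) and second cousins through their fathers (r = 1/32).
r = 1/8 + 1/32 = 5/32 = 0.15625.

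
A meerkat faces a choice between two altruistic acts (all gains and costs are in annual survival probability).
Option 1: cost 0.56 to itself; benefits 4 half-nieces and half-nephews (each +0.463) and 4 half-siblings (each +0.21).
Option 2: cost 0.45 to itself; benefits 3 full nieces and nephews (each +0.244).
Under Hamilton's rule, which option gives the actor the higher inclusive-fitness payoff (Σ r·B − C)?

Option 1

Option 1: r to a half-niece or half-nephew = 0.125.
Option 1: r to a half-sibling = 0.25.
Option 1: Σ r·B − C = (4·0.125·0.463 + 4·0.25·0.21) − 0.56 = -0.1185.
Option 2: r to a full niece or nephew = 0.25.
Option 2: Σ r·B − C = (3·0.25·0.244) − 0.45 = -0.267.
Option 1 has the higher net inclusive-fitness payoff.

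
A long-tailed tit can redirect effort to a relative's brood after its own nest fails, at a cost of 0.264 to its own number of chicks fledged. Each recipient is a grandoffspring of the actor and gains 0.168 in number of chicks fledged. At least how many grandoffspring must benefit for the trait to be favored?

7

r to a grandoffspring = 1/4 (two parent–offspring links: r = (1/2)^2 = 1/4).
Hamilton's rule: n·r·B > C  ⇒  n > C/(r·B) = 0.264/(0.25·0.168) = 6.286.
The smallest integer exceeding 6.286 is 7.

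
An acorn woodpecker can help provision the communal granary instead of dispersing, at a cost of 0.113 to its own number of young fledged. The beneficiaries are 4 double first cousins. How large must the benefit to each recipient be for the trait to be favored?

r to a double first cousin = 0.25 (double first cousins share both grandparent pairs — four paths of length 4: r = 4·(1/2)^4 = 1/4).
Hamilton's rule with n recipients of equal r: n·r·B > C, so B > C/(n·r) = 0.113/(4·0.25) = 0.113.

0.113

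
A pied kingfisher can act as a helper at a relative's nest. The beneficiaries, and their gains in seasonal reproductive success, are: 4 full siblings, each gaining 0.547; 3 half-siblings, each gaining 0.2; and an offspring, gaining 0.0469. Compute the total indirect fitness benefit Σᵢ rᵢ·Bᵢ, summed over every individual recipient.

r to a full sibling = 1/2 (full sibs share both parents — two paths of length 2: r = 2·(1/2)^2 = 1/2).
r to a half-sibling = 1/4 (half-sibs share one parent — one path of length 2: r = (1/2)^2 = 1/4).
r to an offspring = 1/2 (one parent–offspring link: r = (1/2)^1 = 1/2).
Summing one r·B term per recipient: 4·0.5·0.547 + 3·0.25·0.2 + 1·0.5·0.0469 = 1.26745.

1.26745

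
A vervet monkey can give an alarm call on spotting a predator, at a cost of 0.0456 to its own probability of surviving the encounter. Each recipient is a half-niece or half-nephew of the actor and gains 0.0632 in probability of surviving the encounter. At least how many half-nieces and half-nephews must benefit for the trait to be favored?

r to a half-niece or half-nephew = 1/8 (half-aunt/uncle↔niece/nephew: one path of length 3: r = (1/2)^3 = 1/8).
Hamilton's rule: n·r·B > C  ⇒  n > C/(r·B) = 0.0456/(0.125·0.0632) = 5.772.
The smallest integer exceeding 5.772 is 6.

6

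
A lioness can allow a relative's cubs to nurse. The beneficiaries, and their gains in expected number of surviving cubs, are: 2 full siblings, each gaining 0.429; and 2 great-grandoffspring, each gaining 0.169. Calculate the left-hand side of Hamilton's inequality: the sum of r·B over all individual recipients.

r to a full sibling = 0.5 (full sibs share both parents — two paths of length 2: r = 2·(1/2)^2 = 1/2).
r to a great-grandoffspring = 1/8 (three parent–offspring links: r = (1/2)^3 = 1/8).
Summing one r·B term per recipient: 2·0.5·0.429 + 2·0.125·0.169 = 0.47125.

0.47125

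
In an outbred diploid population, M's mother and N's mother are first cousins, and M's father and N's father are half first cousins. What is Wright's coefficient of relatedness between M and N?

Wright's path rule: contributions from independent ancestry routes add.
M and N are related in two ways: second cousins through their mothers (r = 1/32) and half second cousins through their fathers (r = 1/64).
r = 1/32 + 1/64 = 3/64 = 0.046875.

0.046875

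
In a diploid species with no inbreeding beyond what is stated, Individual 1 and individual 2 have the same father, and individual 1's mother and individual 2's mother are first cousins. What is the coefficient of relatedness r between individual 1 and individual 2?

0.28125

Independent pedigree routes through distinct common ancestors add.
Individual 1 and individual 2 are related in two ways: half-sibs through their shared father (r = 1/4) and second cousins through their mothers (r = 1/32).
r = 1/4 + 1/32 = 9/32 = 0.28125.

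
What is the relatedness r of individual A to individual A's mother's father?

0.25

Each parent–offspring link contributes a factor of 1/2, and independent paths through distinct common ancestors add.
Two parent–offspring links: r = (1/2)^2 = 1/4.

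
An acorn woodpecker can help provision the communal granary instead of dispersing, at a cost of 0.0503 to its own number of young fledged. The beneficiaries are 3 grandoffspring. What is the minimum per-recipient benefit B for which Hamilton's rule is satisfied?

0.0671

r to a grandoffspring = 0.25 (two parent–offspring links: r = (1/2)^2 = 1/4).
Hamilton's rule with n recipients of equal r: n·r·B > C, so B > C/(n·r) = 0.0503/(3·0.25) = 0.0671.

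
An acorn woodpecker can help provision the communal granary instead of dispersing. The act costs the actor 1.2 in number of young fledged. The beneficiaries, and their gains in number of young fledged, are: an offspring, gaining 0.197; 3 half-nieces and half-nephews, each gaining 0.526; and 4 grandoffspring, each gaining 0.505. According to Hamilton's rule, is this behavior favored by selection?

No

Hamilton's rule: the trait is favored when the sum of r·B over every recipient exceeds the actor's cost C.
r to an offspring = 1/2 (one parent–offspring link: r = (1/2)^1 = 1/2).
r to a half-niece or half-nephew = 0.125 (half-aunt/uncle↔niece/nephew: one path of length 3: r = (1/2)^3 = 1/8).
r to a grandoffspring = 1/4 (two parent–offspring links: r = (1/2)^2 = 1/4).
Summing one r·B term per recipient: 1·0.5·0.197 + 3·0.125·0.526 + 4·0.25·0.505 = 0.80075.
0.80075 < 1.2: the indirect benefit is less than the cost.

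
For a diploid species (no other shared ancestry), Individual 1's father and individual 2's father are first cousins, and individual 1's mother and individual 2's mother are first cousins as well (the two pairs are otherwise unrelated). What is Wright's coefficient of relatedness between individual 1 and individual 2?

Relatedness sums over independent paths through distinct common ancestors.
Individual 1 and individual 2 are related in two ways: second cousins through their fathers (r = 1/32) and second cousins through their mothers (r = 1/32).
r = 1/32 + 1/32 = 1/16 = 0.0625.

0.0625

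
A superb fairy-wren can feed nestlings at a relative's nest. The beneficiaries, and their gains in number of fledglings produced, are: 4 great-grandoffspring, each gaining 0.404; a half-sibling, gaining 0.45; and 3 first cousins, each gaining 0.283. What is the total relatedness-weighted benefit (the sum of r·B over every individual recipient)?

r to a great-grandoffspring = 1/8 (three parent–offspring links: r = (1/2)^3 = 1/8).
r to a half-sibling = 0.25 (half-sibs share one parent — one path of length 2: r = (1/2)^2 = 1/4).
r to a first cousin = 0.125 (first cousins share one grandparent pair — two paths of length 4: r = 2·(1/2)^4 = 1/8).
Summing one r·B term per recipient: 4·0.125·0.404 + 1·0.25·0.45 + 3·0.125·0.283 = 0.420625.

0.420625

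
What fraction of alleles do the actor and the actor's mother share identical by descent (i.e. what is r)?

Each parent–offspring link contributes a factor of 1/2, and independent paths through distinct common ancestors add.
One parent–offspring link: r = (1/2)^1 = 1/2.

0.5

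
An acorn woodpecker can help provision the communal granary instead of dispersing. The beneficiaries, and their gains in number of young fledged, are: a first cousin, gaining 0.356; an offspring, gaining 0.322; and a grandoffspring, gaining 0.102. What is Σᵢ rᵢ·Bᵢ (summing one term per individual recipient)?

0.231

r to a first cousin = 0.125 (first cousins share one grandparent pair — two paths of length 4: r = 2·(1/2)^4 = 1/8).
r to an offspring = 1/2 (one parent–offspring link: r = (1/2)^1 = 1/2).
r to a grandoffspring = 0.25 (two parent–offspring links: r = (1/2)^2 = 1/4).
Summing one r·B term per recipient: 1·0.125·0.356 + 1·0.5·0.322 + 1·0.25·0.102 = 0.231.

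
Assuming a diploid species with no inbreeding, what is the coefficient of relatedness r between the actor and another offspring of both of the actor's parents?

Each parent–offspring link contributes a factor of 1/2, and independent paths through distinct common ancestors add.
Full sibs share both parents — two paths of length 2: r = 2·(1/2)^2 = 1/2.

0.5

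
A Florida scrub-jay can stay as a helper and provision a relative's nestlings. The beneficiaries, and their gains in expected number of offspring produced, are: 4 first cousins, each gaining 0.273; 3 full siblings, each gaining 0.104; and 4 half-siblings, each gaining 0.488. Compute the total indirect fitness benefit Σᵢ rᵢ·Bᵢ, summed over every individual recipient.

r to a first cousin = 0.125 (first cousins share one grandparent pair — two paths of length 4: r = 2·(1/2)^4 = 1/8).
r to a full sibling = 1/2 (full sibs share both parents — two paths of length 2: r = 2·(1/2)^2 = 1/2).
r to a half-sibling = 0.25 (half-sibs share one parent — one path of length 2: r = (1/2)^2 = 1/4).
Summing one r·B term per recipient: 4·0.125·0.273 + 3·0.5·0.104 + 4·0.25·0.488 = 0.7805.

0.7805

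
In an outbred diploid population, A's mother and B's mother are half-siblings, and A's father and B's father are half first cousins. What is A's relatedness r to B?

0.078125

Relatedness sums over independent paths through distinct common ancestors.
A and B are related in two ways: half first cousins through their mothers (r = 1/16) and half second cousins through their fathers (r = 1/64).
r = 1/16 + 1/64 = 0.078125.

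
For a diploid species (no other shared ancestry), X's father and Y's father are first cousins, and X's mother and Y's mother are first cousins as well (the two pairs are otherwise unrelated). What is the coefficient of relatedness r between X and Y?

0.0625

Relatedness sums over independent paths through distinct common ancestors.
X and Y are related in two ways: second cousins through their fathers (r = 1/32) and second cousins through their mothers (r = 1/32).
r = 1/32 + 1/32 = 0.0625.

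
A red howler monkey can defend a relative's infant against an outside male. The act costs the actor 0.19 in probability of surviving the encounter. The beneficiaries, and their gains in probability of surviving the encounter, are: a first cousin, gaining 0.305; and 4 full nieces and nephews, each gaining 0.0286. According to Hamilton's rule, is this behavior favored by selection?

No

Hamilton's rule: the trait is favored when the sum of r·B over every recipient exceeds the actor's cost C.
r to a first cousin = 1/8 (first cousins share one grandparent pair — two paths of length 4: r = 2·(1/2)^4 = 1/8).
r to a full niece or nephew = 1/4 (full aunt/uncle↔niece/nephew: two paths of length 3 through the shared grandparent pair: r = 2·(1/2)^3 = 1/4).
Summing one r·B term per recipient: 1·0.125·0.305 + 4·0.25·0.0286 = 0.066725.
0.066725 < 0.19: the indirect benefit is less than the cost.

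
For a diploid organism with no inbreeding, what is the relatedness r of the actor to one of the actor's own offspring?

Each parent–offspring link contributes a factor of 1/2, and independent paths through distinct common ancestors add.
One parent–offspring link: r = (1/2)^1 = 1/2.

0.5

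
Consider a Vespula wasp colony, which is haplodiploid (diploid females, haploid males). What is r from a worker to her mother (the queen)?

One meiotic link between diploid queen and diploid daughter: r = 1/2.

0.5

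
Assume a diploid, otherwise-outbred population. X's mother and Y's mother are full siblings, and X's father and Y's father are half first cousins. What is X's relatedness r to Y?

0.140625

With two independent routes of shared ancestry, r is the sum of the two contributions.
X and Y are related in two ways: first cousins through their mothers (r = 1/8) and half second cousins through their fathers (r = 1/64).
r = 1/8 + 1/64 = 0.140625.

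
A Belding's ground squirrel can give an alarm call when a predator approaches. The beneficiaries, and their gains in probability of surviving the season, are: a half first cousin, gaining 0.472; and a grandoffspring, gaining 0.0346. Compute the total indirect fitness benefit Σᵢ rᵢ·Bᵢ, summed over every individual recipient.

r to a half first cousin = 1/16 (half first cousins share one grandparent — one path of length 4: r = (1/2)^4 = 1/16).
r to a grandoffspring = 0.25 (two parent–offspring links: r = (1/2)^2 = 1/4).
Summing one r·B term per recipient: 1·0.0625·0.472 + 1·0.25·0.0346 = 0.03815.

0.03815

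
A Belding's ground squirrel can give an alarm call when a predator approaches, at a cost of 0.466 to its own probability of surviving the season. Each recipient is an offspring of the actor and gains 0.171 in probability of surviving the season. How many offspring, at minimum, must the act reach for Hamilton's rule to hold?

r to an offspring = 1/2 (one parent–offspring link: r = (1/2)^1 = 1/2).
Hamilton's rule: n·r·B > C  ⇒  n > C/(r·B) = 0.466/(0.5·0.171) = 5.45.
The smallest integer exceeding 5.45 is 6.

6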